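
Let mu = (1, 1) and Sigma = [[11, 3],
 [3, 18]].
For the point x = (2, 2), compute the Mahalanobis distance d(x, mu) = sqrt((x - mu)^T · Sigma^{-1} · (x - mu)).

Step 1 — centre the observation: (x - mu) = (1, 1).

Step 2 — invert Sigma. det(Sigma) = 11·18 - (3)² = 189.
  Sigma^{-1} = (1/det) · [[d, -b], [-b, a]] = [[0.0952, -0.0159],
 [-0.0159, 0.0582]].

Step 3 — form the quadratic (x - mu)^T · Sigma^{-1} · (x - mu):
  Sigma^{-1} · (x - mu) = (0.0794, 0.0423).
  (x - mu)^T · [Sigma^{-1} · (x - mu)] = (1)·(0.0794) + (1)·(0.0423) = 0.1217.

Step 4 — take square root: d = √(0.1217) ≈ 0.3488.

d(x, mu) = √(0.1217) ≈ 0.3488


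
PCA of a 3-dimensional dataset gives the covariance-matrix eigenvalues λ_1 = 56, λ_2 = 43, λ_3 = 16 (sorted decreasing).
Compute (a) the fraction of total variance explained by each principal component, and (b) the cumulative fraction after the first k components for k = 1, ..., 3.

Step 1 — total variance = trace(Sigma) = Σ λ_i = 56 + 43 + 16 = 115.

Step 2 — fraction explained by component i = λ_i / Σ λ:
  PC1: 56/115 = 0.487
  PC2: 43/115 = 0.3739
  PC3: 16/115 = 0.1391

Step 3 — cumulative fraction after k components = (λ_1 + ... + λ_k) / Σ λ:
  k = 1: 56/115 = 0.487
  k = 2: (56 + 43)/115 = 99/115 = 0.8609
  k = 3: (56 + 43 + 16)/115 = 115/115 = 1

Summary (fraction, with percent):

explained: PC1 0.487 (48.7%), PC2 0.3739 (37.39%), PC3 0.1391 (13.91%);  cumulative: 0.487, 0.8609, 1


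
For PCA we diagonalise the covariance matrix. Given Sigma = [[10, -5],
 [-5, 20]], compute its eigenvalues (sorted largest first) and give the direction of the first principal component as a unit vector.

Step 1 — characteristic polynomial of 2×2 Sigma:
  det(Sigma - λI) = λ² - trace · λ + det = 0.
  trace = 10 + 20 = 30, det = 10·20 - (-5)² = 175.
Step 2 — discriminant:
  Δ = trace² - 4·det = 900 - 700 = 200.
Step 3 — eigenvalues:
  λ = (trace ± √Δ)/2 = (30 ± 14.1421)/2,
  λ_1 = 22.0711,  λ_2 = 7.9289.

Step 4 — unit eigenvector for λ_1: solve (Sigma - λ_1 I)v = 0. First row:
  (10 - 22.0711)·v_x + (-5)·v_y = 0, i.e. (-12.0711)·v_x + (-5)·v_y = 0,
  so v ∝ (b, λ_1 - a) = (-5, 12.0711); multiply by -1 so the first entry is positive: u = (5, -12.0711).
  ||u|| = √((5)² + (-12.0711)²) = √(170.7107) ≈ 13.0656,
  v_1 = u/||u|| ≈ (0.3827, -0.9239) (||v_1|| = 1).

λ_1 = 22.0711,  λ_2 = 7.9289;  v_1 ≈ (0.3827, -0.9239)


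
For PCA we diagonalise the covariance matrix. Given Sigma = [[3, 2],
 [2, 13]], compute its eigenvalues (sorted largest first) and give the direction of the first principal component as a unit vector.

Step 1 — characteristic polynomial of 2×2 Sigma:
  det(Sigma - λI) = λ² - trace · λ + det = 0.
  trace = 3 + 13 = 16, det = 3·13 - (2)² = 35.
Step 2 — discriminant:
  Δ = trace² - 4·det = 256 - 140 = 116.
Step 3 — eigenvalues:
  λ = (trace ± √Δ)/2 = (16 ± 10.7703)/2,
  λ_1 = 13.3852,  λ_2 = 2.6148.

Step 4 — unit eigenvector for λ_1: solve (Sigma - λ_1 I)v = 0. First row:
  (3 - 13.3852)·v_x + (2)·v_y = 0, i.e. (-10.3852)·v_x + (2)·v_y = 0,
  so v ∝ (b, λ_1 - a) = (2, 10.3852) = u.
  ||u|| = √((2)² + (10.3852)²) = √(111.8516) ≈ 10.576,
  v_1 = u/||u|| ≈ (0.1891, 0.982) (||v_1|| = 1).

λ_1 = 13.3852,  λ_2 = 2.6148;  v_1 ≈ (0.1891, 0.982)


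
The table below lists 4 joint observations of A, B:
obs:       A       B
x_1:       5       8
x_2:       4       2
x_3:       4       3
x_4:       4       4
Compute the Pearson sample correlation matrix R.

Step 1 — column means:
  mean(A) = (5 + 4 + 4 + 4) / 4 = 17/4 = 4.25
  mean(B) = (8 + 2 + 3 + 4) / 4 = 17/4 = 4.25

Step 2 — sample variances and covariances s[i,j] = (1/(n-1)) · Σ_k (x_{k,i} - mean_i) · (x_{k,j} - mean_j), with n-1 = 3:
  s[A,A] = ((0.75)·(0.75) + (-0.25)·(-0.25) + (-0.25)·(-0.25) + (-0.25)·(-0.25)) / 3 = 0.75/3 = 0.25
  s[A,B] = ((0.75)·(3.75) + (-0.25)·(-2.25) + (-0.25)·(-1.25) + (-0.25)·(-0.25)) / 3 = 3.75/3 = 1.25
  s[B,B] = ((3.75)·(3.75) + (-2.25)·(-2.25) + (-1.25)·(-1.25) + (-0.25)·(-0.25)) / 3 = 20.75/3 = 6.9167
  Sample standard deviations s_i = √(s[i,i]):
  s(A) = √(0.25) = 0.5
  s(B) = √(6.9167) = 2.63

Step 3 — r_{ij} = s_{ij} / (s_i · s_j):
  r[A,A] = 1 (diagonal).
  r[A,B] = 1.25 / (0.5 · 2.63) = 1.25 / 1.315 = 0.9506
  r[B,B] = 1 (diagonal).

R is symmetric with unit diagonal. Assembling:

R = [[1, 0.9506],
 [0.9506, 1]]


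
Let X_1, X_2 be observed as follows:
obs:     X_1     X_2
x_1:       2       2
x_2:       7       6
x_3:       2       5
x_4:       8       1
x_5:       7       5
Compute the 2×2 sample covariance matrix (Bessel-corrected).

Step 1 — column means:
  mean(X_1) = (2 + 7 + 2 + 8 + 7) / 5 = 26/5 = 5.2
  mean(X_2) = (2 + 6 + 5 + 1 + 5) / 5 = 19/5 = 3.8

Step 2 — sample covariance S[i,j] = (1/(n-1)) · Σ_k (x_{k,i} - mean_i) · (x_{k,j} - mean_j), with n-1 = 4.
  S[X_1,X_1] = ((-3.2)·(-3.2) + (1.8)·(1.8) + (-3.2)·(-3.2) + (2.8)·(2.8) + (1.8)·(1.8)) / 4 = 34.8/4 = 8.7
  S[X_1,X_2] = ((-3.2)·(-1.8) + (1.8)·(2.2) + (-3.2)·(1.2) + (2.8)·(-2.8) + (1.8)·(1.2)) / 4 = 0.2/4 = 0.05
  S[X_2,X_2] = ((-1.8)·(-1.8) + (2.2)·(2.2) + (1.2)·(1.2) + (-2.8)·(-2.8) + (1.2)·(1.2)) / 4 = 18.8/4 = 4.7

S is symmetric (S[j,i] = S[i,j]). Assembling:

S = [[8.7, 0.05],
 [0.05, 4.7]]


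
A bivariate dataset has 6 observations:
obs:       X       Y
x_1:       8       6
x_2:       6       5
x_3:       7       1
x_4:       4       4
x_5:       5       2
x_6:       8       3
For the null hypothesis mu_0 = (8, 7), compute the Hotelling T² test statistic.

Step 1 — sample mean vector:
  mean(X) = (8 + 6 + 7 + 4 + 5 + 8) / 6 = 38/6 = 6.3333
  mean(Y) = (6 + 5 + 1 + 4 + 2 + 3) / 6 = 21/6 = 3.5
  x̄ = (6.3333, 3.5),  deviation x̄ - mu_0 = (6.3333, 3.5) - (8, 7) = (-1.6667, -3.5).

Step 2 — sample covariance matrix, S[i,j] = (1/(n-1)) · Σ_k (x_{k,i} - mean_i) · (x_{k,j} - mean_j), divisor n-1 = 5:
  S[X,X] = ((1.6667)·(1.6667) + (-0.3333)·(-0.3333) + (0.6667)·(0.6667) + (-2.3333)·(-2.3333) + (-1.3333)·(-1.3333) + (1.6667)·(1.6667)) / 5 = 13.3333/5 = 2.6667
  S[X,Y] = ((1.6667)·(2.5) + (-0.3333)·(1.5) + (0.6667)·(-2.5) + (-2.3333)·(0.5) + (-1.3333)·(-1.5) + (1.6667)·(-0.5)) / 5 = 2/5 = 0.4
  S[Y,Y] = ((2.5)·(2.5) + (1.5)·(1.5) + (-2.5)·(-2.5) + (0.5)·(0.5) + (-1.5)·(-1.5) + (-0.5)·(-0.5)) / 5 = 17.5/5 = 3.5
  S = [[2.6667, 0.4],
 [0.4, 3.5]].

Step 3 — invert S. det(S) = 2.6667·3.5 - (0.4)² = 9.1733.
  S^{-1} = (1/det) · [[d, -b], [-b, a]] = [[0.3815, -0.0436],
 [-0.0436, 0.2907]].

Step 4 — quadratic form (x̄ - mu_0)^T · S^{-1} · (x̄ - mu_0):
  S^{-1} · (x̄ - mu_0) = (-0.4833, -0.9448),
  (x̄ - mu_0)^T · [...] = (-1.6667)·(-0.4833) + (-3.5)·(-0.9448) = 4.1122.

Step 5 — scale by n: T² = 6 · 4.1122 = 24.673.

T² ≈ 24.673


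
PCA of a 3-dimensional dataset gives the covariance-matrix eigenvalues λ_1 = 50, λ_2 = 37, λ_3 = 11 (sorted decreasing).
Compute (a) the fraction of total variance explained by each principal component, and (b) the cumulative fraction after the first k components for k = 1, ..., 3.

Step 1 — total variance = trace(Sigma) = Σ λ_i = 50 + 37 + 11 = 98.

Step 2 — fraction explained by component i = λ_i / Σ λ:
  PC1: 50/98 = 0.5102
  PC2: 37/98 = 0.3776
  PC3: 11/98 = 0.1122

Step 3 — cumulative fraction after k components = (λ_1 + ... + λ_k) / Σ λ:
  k = 1: 50/98 = 0.5102
  k = 2: (50 + 37)/98 = 87/98 = 0.8878
  k = 3: (50 + 37 + 11)/98 = 98/98 = 1

Summary (fraction, with percent):

explained: PC1 0.5102 (51.02%), PC2 0.3776 (37.76%), PC3 0.1122 (11.22%);  cumulative: 0.5102, 0.8878, 1


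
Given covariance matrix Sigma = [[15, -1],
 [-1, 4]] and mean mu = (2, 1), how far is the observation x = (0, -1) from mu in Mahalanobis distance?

Step 1 — centre the observation: (x - mu) = (-2, -2).

Step 2 — invert Sigma. det(Sigma) = 15·4 - (-1)² = 59.
  Sigma^{-1} = (1/det) · [[d, -b], [-b, a]] = [[0.0678, 0.0169],
 [0.0169, 0.2542]].

Step 3 — form the quadratic (x - mu)^T · Sigma^{-1} · (x - mu):
  Sigma^{-1} · (x - mu) = (-0.1695, -0.5424).
  (x - mu)^T · [Sigma^{-1} · (x - mu)] = (-2)·(-0.1695) + (-2)·(-0.5424) = 1.4237.

Step 4 — take square root: d = √(1.4237) ≈ 1.1932.

d(x, mu) = √(1.4237) ≈ 1.1932


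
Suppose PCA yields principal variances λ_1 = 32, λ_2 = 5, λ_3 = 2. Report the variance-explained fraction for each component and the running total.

Step 1 — total variance = trace(Sigma) = Σ λ_i = 32 + 5 + 2 = 39.

Step 2 — fraction explained by component i = λ_i / Σ λ:
  PC1: 32/39 = 0.8205
  PC2: 5/39 = 0.1282
  PC3: 2/39 = 0.0513

Step 3 — cumulative fraction after k components = (λ_1 + ... + λ_k) / Σ λ:
  k = 1: 32/39 = 0.8205
  k = 2: (32 + 5)/39 = 37/39 = 0.9487
  k = 3: (32 + 5 + 2)/39 = 39/39 = 1

Summary (fraction, with percent):

explained: PC1 0.8205 (82.05%), PC2 0.1282 (12.82%), PC3 0.0513 (5.13%);  cumulative: 0.8205, 0.9487, 1


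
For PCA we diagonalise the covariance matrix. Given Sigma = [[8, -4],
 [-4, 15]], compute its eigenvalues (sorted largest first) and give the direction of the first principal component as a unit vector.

Step 1 — characteristic polynomial of 2×2 Sigma:
  det(Sigma - λI) = λ² - trace · λ + det = 0.
  trace = 8 + 15 = 23, det = 8·15 - (-4)² = 104.
Step 2 — discriminant:
  Δ = trace² - 4·det = 529 - 416 = 113.
Step 3 — eigenvalues:
  λ = (trace ± √Δ)/2 = (23 ± 10.6301)/2,
  λ_1 = 16.8151,  λ_2 = 6.1849.

Step 4 — unit eigenvector for λ_1: solve (Sigma - λ_1 I)v = 0. First row:
  (8 - 16.8151)·v_x + (-4)·v_y = 0, i.e. (-8.8151)·v_x + (-4)·v_y = 0,
  so v ∝ (b, λ_1 - a) = (-4, 8.8151); multiply by -1 so the first entry is positive: u = (4, -8.8151).
  ||u|| = √((4)² + (-8.8151)²) = √(93.7055) ≈ 9.6802,
  v_1 = u/||u|| ≈ (0.4132, -0.9106) (||v_1|| = 1).

λ_1 = 16.8151,  λ_2 = 6.1849;  v_1 ≈ (0.4132, -0.9106)


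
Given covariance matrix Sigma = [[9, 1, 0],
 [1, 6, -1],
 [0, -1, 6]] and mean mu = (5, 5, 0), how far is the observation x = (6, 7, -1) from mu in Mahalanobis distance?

Step 1 — centre the observation: (x - mu) = (1, 2, -1).

Step 2 — invert Sigma (cofactor / det for 3×3, or solve directly):
  Sigma^{-1} = [[0.1133, -0.0194, -0.0032],
 [-0.0194, 0.1748, 0.0291],
 [-0.0032, 0.0291, 0.1715]].

Step 3 — form the quadratic (x - mu)^T · Sigma^{-1} · (x - mu):
  Sigma^{-1} · (x - mu) = (0.0777, 0.301, -0.1165).
  (x - mu)^T · [Sigma^{-1} · (x - mu)] = (1)·(0.0777) + (2)·(0.301) + (-1)·(-0.1165) = 0.7961.

Step 4 — take square root: d = √(0.7961) ≈ 0.8923.

d(x, mu) = √(0.7961) ≈ 0.8923


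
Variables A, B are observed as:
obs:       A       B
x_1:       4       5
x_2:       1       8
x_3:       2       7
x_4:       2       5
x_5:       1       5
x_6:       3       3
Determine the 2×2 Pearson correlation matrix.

Step 1 — column means:
  mean(A) = (4 + 1 + 2 + 2 + 1 + 3) / 6 = 13/6 = 2.1667
  mean(B) = (5 + 8 + 7 + 5 + 5 + 3) / 6 = 33/6 = 5.5

Step 2 — sample variances and covariances s[i,j] = (1/(n-1)) · Σ_k (x_{k,i} - mean_i) · (x_{k,j} - mean_j), with n-1 = 5:
  s[A,A] = ((1.8333)·(1.8333) + (-1.1667)·(-1.1667) + (-0.1667)·(-0.1667) + (-0.1667)·(-0.1667) + (-1.1667)·(-1.1667) + (0.8333)·(0.8333)) / 5 = 6.8333/5 = 1.3667
  s[A,B] = ((1.8333)·(-0.5) + (-1.1667)·(2.5) + (-0.1667)·(1.5) + (-0.1667)·(-0.5) + (-1.1667)·(-0.5) + (0.8333)·(-2.5)) / 5 = -5.5/5 = -1.1
  s[B,B] = ((-0.5)·(-0.5) + (2.5)·(2.5) + (1.5)·(1.5) + (-0.5)·(-0.5) + (-0.5)·(-0.5) + (-2.5)·(-2.5)) / 5 = 15.5/5 = 3.1
  Sample standard deviations s_i = √(s[i,i]):
  s(A) = √(1.3667) = 1.169
  s(B) = √(3.1) = 1.7607

Step 3 — r_{ij} = s_{ij} / (s_i · s_j):
  r[A,A] = 1 (diagonal).
  r[A,B] = -1.1 / (1.169 · 1.7607) = -1.1 / 2.0583 = -0.5344
  r[B,B] = 1 (diagonal).

R is symmetric with unit diagonal. Assembling:

R = [[1, -0.5344],
 [-0.5344, 1]]


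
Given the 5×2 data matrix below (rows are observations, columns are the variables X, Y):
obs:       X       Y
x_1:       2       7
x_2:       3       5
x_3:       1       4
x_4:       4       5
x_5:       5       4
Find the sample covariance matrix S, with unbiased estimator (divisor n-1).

Step 1 — column means:
  mean(X) = (2 + 3 + 1 + 4 + 5) / 5 = 15/5 = 3
  mean(Y) = (7 + 5 + 4 + 5 + 4) / 5 = 25/5 = 5

Step 2 — sample covariance S[i,j] = (1/(n-1)) · Σ_k (x_{k,i} - mean_i) · (x_{k,j} - mean_j), with n-1 = 4.
  S[X,X] = ((-1)·(-1) + (0)·(0) + (-2)·(-2) + (1)·(1) + (2)·(2)) / 4 = 10/4 = 2.5
  S[X,Y] = ((-1)·(2) + (0)·(0) + (-2)·(-1) + (1)·(0) + (2)·(-1)) / 4 = -2/4 = -0.5
  S[Y,Y] = ((2)·(2) + (0)·(0) + (-1)·(-1) + (0)·(0) + (-1)·(-1)) / 4 = 6/4 = 1.5

S is symmetric (S[j,i] = S[i,j]). Assembling:

S = [[2.5, -0.5],
 [-0.5, 1.5]]


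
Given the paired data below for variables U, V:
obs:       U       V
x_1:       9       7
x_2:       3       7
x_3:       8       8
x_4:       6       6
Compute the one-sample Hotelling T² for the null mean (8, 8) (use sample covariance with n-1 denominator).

Step 1 — sample mean vector:
  mean(U) = (9 + 3 + 8 + 6) / 4 = 26/4 = 6.5
  mean(V) = (7 + 7 + 8 + 6) / 4 = 28/4 = 7
  x̄ = (6.5, 7),  deviation x̄ - mu_0 = (6.5, 7) - (8, 8) = (-1.5, -1).

Step 2 — sample covariance matrix, S[i,j] = (1/(n-1)) · Σ_k (x_{k,i} - mean_i) · (x_{k,j} - mean_j), divisor n-1 = 3:
  S[U,U] = ((2.5)·(2.5) + (-3.5)·(-3.5) + (1.5)·(1.5) + (-0.5)·(-0.5)) / 3 = 21/3 = 7
  S[U,V] = ((2.5)·(0) + (-3.5)·(0) + (1.5)·(1) + (-0.5)·(-1)) / 3 = 2/3 = 0.6667
  S[V,V] = ((0)·(0) + (0)·(0) + (1)·(1) + (-1)·(-1)) / 3 = 2/3 = 0.6667
  S = [[7, 0.6667],
 [0.6667, 0.6667]].

Step 3 — invert S. det(S) = 7·0.6667 - (0.6667)² = 4.2222.
  S^{-1} = (1/det) · [[d, -b], [-b, a]] = [[0.1579, -0.1579],
 [-0.1579, 1.6579]].

Step 4 — quadratic form (x̄ - mu_0)^T · S^{-1} · (x̄ - mu_0):
  S^{-1} · (x̄ - mu_0) = (-0.0789, -1.4211),
  (x̄ - mu_0)^T · [...] = (-1.5)·(-0.0789) + (-1)·(-1.4211) = 1.5395.

Step 5 — scale by n: T² = 4 · 1.5395 = 6.1579.

T² ≈ 6.1579


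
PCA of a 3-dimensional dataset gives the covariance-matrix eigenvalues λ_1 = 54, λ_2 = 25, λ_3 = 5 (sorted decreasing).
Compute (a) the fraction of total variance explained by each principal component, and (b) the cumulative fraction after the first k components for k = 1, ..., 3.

Step 1 — total variance = trace(Sigma) = Σ λ_i = 54 + 25 + 5 = 84.

Step 2 — fraction explained by component i = λ_i / Σ λ:
  PC1: 54/84 = 0.6429
  PC2: 25/84 = 0.2976
  PC3: 5/84 = 0.0595

Step 3 — cumulative fraction after k components = (λ_1 + ... + λ_k) / Σ λ:
  k = 1: 54/84 = 0.6429
  k = 2: (54 + 25)/84 = 79/84 = 0.9405
  k = 3: (54 + 25 + 5)/84 = 84/84 = 1

Summary (fraction, with percent):

explained: PC1 0.6429 (64.29%), PC2 0.2976 (29.76%), PC3 0.0595 (5.95%);  cumulative: 0.6429, 0.9405, 1


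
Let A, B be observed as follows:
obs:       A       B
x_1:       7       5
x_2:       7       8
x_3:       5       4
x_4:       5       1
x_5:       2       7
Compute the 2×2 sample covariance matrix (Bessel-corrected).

Step 1 — column means:
  mean(A) = (7 + 7 + 5 + 5 + 2) / 5 = 26/5 = 5.2
  mean(B) = (5 + 8 + 4 + 1 + 7) / 5 = 25/5 = 5

Step 2 — sample covariance S[i,j] = (1/(n-1)) · Σ_k (x_{k,i} - mean_i) · (x_{k,j} - mean_j), with n-1 = 4.
  S[A,A] = ((1.8)·(1.8) + (1.8)·(1.8) + (-0.2)·(-0.2) + (-0.2)·(-0.2) + (-3.2)·(-3.2)) / 4 = 16.8/4 = 4.2
  S[A,B] = ((1.8)·(0) + (1.8)·(3) + (-0.2)·(-1) + (-0.2)·(-4) + (-3.2)·(2)) / 4 = 0/4 = 0
  S[B,B] = ((0)·(0) + (3)·(3) + (-1)·(-1) + (-4)·(-4) + (2)·(2)) / 4 = 30/4 = 7.5

S is symmetric (S[j,i] = S[i,j]). Assembling:

S = [[4.2, 0],
 [0, 7.5]]


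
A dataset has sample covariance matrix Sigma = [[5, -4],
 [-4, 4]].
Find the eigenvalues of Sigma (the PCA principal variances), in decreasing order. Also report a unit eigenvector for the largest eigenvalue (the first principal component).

Step 1 — characteristic polynomial of 2×2 Sigma:
  det(Sigma - λI) = λ² - trace · λ + det = 0.
  trace = 5 + 4 = 9, det = 5·4 - (-4)² = 4.
Step 2 — discriminant:
  Δ = trace² - 4·det = 81 - 16 = 65.
Step 3 — eigenvalues:
  λ = (trace ± √Δ)/2 = (9 ± 8.0623)/2,
  λ_1 = 8.5311,  λ_2 = 0.4689.

Step 4 — unit eigenvector for λ_1: solve (Sigma - λ_1 I)v = 0. First row:
  (5 - 8.5311)·v_x + (-4)·v_y = 0, i.e. (-3.5311)·v_x + (-4)·v_y = 0,
  so v ∝ (b, λ_1 - a) = (-4, 3.5311); multiply by -1 so the first entry is positive: u = (4, -3.5311).
  ||u|| = √((4)² + (-3.5311)²) = √(28.4689) ≈ 5.3356,
  v_1 = u/||u|| ≈ (0.7497, -0.6618) (||v_1|| = 1).

λ_1 = 8.5311,  λ_2 = 0.4689;  v_1 ≈ (0.7497, -0.6618)


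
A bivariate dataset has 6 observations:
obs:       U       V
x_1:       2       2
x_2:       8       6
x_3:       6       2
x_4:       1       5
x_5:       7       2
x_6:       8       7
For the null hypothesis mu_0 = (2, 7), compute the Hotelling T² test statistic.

Step 1 — sample mean vector:
  mean(U) = (2 + 8 + 6 + 1 + 7 + 8) / 6 = 32/6 = 5.3333
  mean(V) = (2 + 6 + 2 + 5 + 2 + 7) / 6 = 24/6 = 4
  x̄ = (5.3333, 4),  deviation x̄ - mu_0 = (5.3333, 4) - (2, 7) = (3.3333, -3).

Step 2 — sample covariance matrix, S[i,j] = (1/(n-1)) · Σ_k (x_{k,i} - mean_i) · (x_{k,j} - mean_j), divisor n-1 = 5:
  S[U,U] = ((-3.3333)·(-3.3333) + (2.6667)·(2.6667) + (0.6667)·(0.6667) + (-4.3333)·(-4.3333) + (1.6667)·(1.6667) + (2.6667)·(2.6667)) / 5 = 47.3333/5 = 9.4667
  S[U,V] = ((-3.3333)·(-2) + (2.6667)·(2) + (0.6667)·(-2) + (-4.3333)·(1) + (1.6667)·(-2) + (2.6667)·(3)) / 5 = 11/5 = 2.2
  S[V,V] = ((-2)·(-2) + (2)·(2) + (-2)·(-2) + (1)·(1) + (-2)·(-2) + (3)·(3)) / 5 = 26/5 = 5.2
  S = [[9.4667, 2.2],
 [2.2, 5.2]].

Step 3 — invert S. det(S) = 9.4667·5.2 - (2.2)² = 44.3867.
  S^{-1} = (1/det) · [[d, -b], [-b, a]] = [[0.1172, -0.0496],
 [-0.0496, 0.2133]].

Step 4 — quadratic form (x̄ - mu_0)^T · S^{-1} · (x̄ - mu_0):
  S^{-1} · (x̄ - mu_0) = (0.5392, -0.805),
  (x̄ - mu_0)^T · [...] = (3.3333)·(0.5392) + (-3)·(-0.805) = 4.2125.

Step 5 — scale by n: T² = 6 · 4.2125 = 25.2749.

T² ≈ 25.2749


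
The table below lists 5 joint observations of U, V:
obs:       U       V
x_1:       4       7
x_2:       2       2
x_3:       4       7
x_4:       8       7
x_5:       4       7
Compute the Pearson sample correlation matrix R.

Step 1 — column means:
  mean(U) = (4 + 2 + 4 + 8 + 4) / 5 = 22/5 = 4.4
  mean(V) = (7 + 2 + 7 + 7 + 7) / 5 = 30/5 = 6

Step 2 — sample variances and covariances s[i,j] = (1/(n-1)) · Σ_k (x_{k,i} - mean_i) · (x_{k,j} - mean_j), with n-1 = 4:
  s[U,U] = ((-0.4)·(-0.4) + (-2.4)·(-2.4) + (-0.4)·(-0.4) + (3.6)·(3.6) + (-0.4)·(-0.4)) / 4 = 19.2/4 = 4.8
  s[U,V] = ((-0.4)·(1) + (-2.4)·(-4) + (-0.4)·(1) + (3.6)·(1) + (-0.4)·(1)) / 4 = 12/4 = 3
  s[V,V] = ((1)·(1) + (-4)·(-4) + (1)·(1) + (1)·(1) + (1)·(1)) / 4 = 20/4 = 5
  Sample standard deviations s_i = √(s[i,i]):
  s(U) = √(4.8) = 2.1909
  s(V) = √(5) = 2.2361

Step 3 — r_{ij} = s_{ij} / (s_i · s_j):
  r[U,U] = 1 (diagonal).
  r[U,V] = 3 / (2.1909 · 2.2361) = 3 / 4.899 = 0.6124
  r[V,V] = 1 (diagonal).

R is symmetric with unit diagonal. Assembling:

R = [[1, 0.6124],
 [0.6124, 1]]


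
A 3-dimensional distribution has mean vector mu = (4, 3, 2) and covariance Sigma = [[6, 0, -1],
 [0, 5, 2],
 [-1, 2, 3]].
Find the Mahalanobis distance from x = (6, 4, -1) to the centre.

Step 1 — centre the observation: (x - mu) = (2, 1, -3).

Step 2 — invert Sigma (cofactor / det for 3×3, or solve directly):
  Sigma^{-1} = [[0.1803, -0.0328, 0.082],
 [-0.0328, 0.2787, -0.1967],
 [0.082, -0.1967, 0.4918]].

Step 3 — form the quadratic (x - mu)^T · Sigma^{-1} · (x - mu):
  Sigma^{-1} · (x - mu) = (0.082, 0.8033, -1.5082).
  (x - mu)^T · [Sigma^{-1} · (x - mu)] = (2)·(0.082) + (1)·(0.8033) + (-3)·(-1.5082) = 5.4918.

Step 4 — take square root: d = √(5.4918) ≈ 2.3435.

d(x, mu) = √(5.4918) ≈ 2.3435


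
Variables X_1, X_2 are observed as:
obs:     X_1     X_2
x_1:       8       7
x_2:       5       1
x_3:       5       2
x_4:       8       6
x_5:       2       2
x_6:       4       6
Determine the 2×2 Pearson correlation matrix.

Step 1 — column means:
  mean(X_1) = (8 + 5 + 5 + 8 + 2 + 4) / 6 = 32/6 = 5.3333
  mean(X_2) = (7 + 1 + 2 + 6 + 2 + 6) / 6 = 24/6 = 4

Step 2 — sample variances and covariances s[i,j] = (1/(n-1)) · Σ_k (x_{k,i} - mean_i) · (x_{k,j} - mean_j), with n-1 = 5:
  s[X_1,X_1] = ((2.6667)·(2.6667) + (-0.3333)·(-0.3333) + (-0.3333)·(-0.3333) + (2.6667)·(2.6667) + (-3.3333)·(-3.3333) + (-1.3333)·(-1.3333)) / 5 = 27.3333/5 = 5.4667
  s[X_1,X_2] = ((2.6667)·(3) + (-0.3333)·(-3) + (-0.3333)·(-2) + (2.6667)·(2) + (-3.3333)·(-2) + (-1.3333)·(2)) / 5 = 19/5 = 3.8
  s[X_2,X_2] = ((3)·(3) + (-3)·(-3) + (-2)·(-2) + (2)·(2) + (-2)·(-2) + (2)·(2)) / 5 = 34/5 = 6.8
  Sample standard deviations s_i = √(s[i,i]):
  s(X_1) = √(5.4667) = 2.3381
  s(X_2) = √(6.8) = 2.6077

Step 3 — r_{ij} = s_{ij} / (s_i · s_j):
  r[X_1,X_1] = 1 (diagonal).
  r[X_1,X_2] = 3.8 / (2.3381 · 2.6077) = 3.8 / 6.097 = 0.6233
  r[X_2,X_2] = 1 (diagonal).

R is symmetric with unit diagonal. Assembling:

R = [[1, 0.6233],
 [0.6233, 1]]


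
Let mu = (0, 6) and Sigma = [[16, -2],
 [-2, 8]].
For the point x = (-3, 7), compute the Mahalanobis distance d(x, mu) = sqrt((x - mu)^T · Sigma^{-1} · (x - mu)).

Step 1 — centre the observation: (x - mu) = (-3, 1).

Step 2 — invert Sigma. det(Sigma) = 16·8 - (-2)² = 124.
  Sigma^{-1} = (1/det) · [[d, -b], [-b, a]] = [[0.0645, 0.0161],
 [0.0161, 0.129]].

Step 3 — form the quadratic (x - mu)^T · Sigma^{-1} · (x - mu):
  Sigma^{-1} · (x - mu) = (-0.1774, 0.0806).
  (x - mu)^T · [Sigma^{-1} · (x - mu)] = (-3)·(-0.1774) + (1)·(0.0806) = 0.6129.

Step 4 — take square root: d = √(0.6129) ≈ 0.7829.

d(x, mu) = √(0.6129) ≈ 0.7829


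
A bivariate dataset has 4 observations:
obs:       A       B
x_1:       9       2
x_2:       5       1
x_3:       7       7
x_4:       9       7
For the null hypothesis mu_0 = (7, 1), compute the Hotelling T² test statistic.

Step 1 — sample mean vector:
  mean(A) = (9 + 5 + 7 + 9) / 4 = 30/4 = 7.5
  mean(B) = (2 + 1 + 7 + 7) / 4 = 17/4 = 4.25
  x̄ = (7.5, 4.25),  deviation x̄ - mu_0 = (7.5, 4.25) - (7, 1) = (0.5, 3.25).

Step 2 — sample covariance matrix, S[i,j] = (1/(n-1)) · Σ_k (x_{k,i} - mean_i) · (x_{k,j} - mean_j), divisor n-1 = 3:
  S[A,A] = ((1.5)·(1.5) + (-2.5)·(-2.5) + (-0.5)·(-0.5) + (1.5)·(1.5)) / 3 = 11/3 = 3.6667
  S[A,B] = ((1.5)·(-2.25) + (-2.5)·(-3.25) + (-0.5)·(2.75) + (1.5)·(2.75)) / 3 = 7.5/3 = 2.5
  S[B,B] = ((-2.25)·(-2.25) + (-3.25)·(-3.25) + (2.75)·(2.75) + (2.75)·(2.75)) / 3 = 30.75/3 = 10.25
  S = [[3.6667, 2.5],
 [2.5, 10.25]].

Step 3 — invert S. det(S) = 3.6667·10.25 - (2.5)² = 31.3333.
  S^{-1} = (1/det) · [[d, -b], [-b, a]] = [[0.3271, -0.0798],
 [-0.0798, 0.117]].

Step 4 — quadratic form (x̄ - mu_0)^T · S^{-1} · (x̄ - mu_0):
  S^{-1} · (x̄ - mu_0) = (-0.0957, 0.3404),
  (x̄ - mu_0)^T · [...] = (0.5)·(-0.0957) + (3.25)·(0.3404) = 1.0585.

Step 5 — scale by n: T² = 4 · 1.0585 = 4.234.

T² ≈ 4.234


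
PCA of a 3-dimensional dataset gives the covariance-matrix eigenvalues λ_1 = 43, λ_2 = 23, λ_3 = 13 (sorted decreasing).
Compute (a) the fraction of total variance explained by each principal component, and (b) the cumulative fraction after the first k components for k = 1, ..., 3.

Step 1 — total variance = trace(Sigma) = Σ λ_i = 43 + 23 + 13 = 79.

Step 2 — fraction explained by component i = λ_i / Σ λ:
  PC1: 43/79 = 0.5443
  PC2: 23/79 = 0.2911
  PC3: 13/79 = 0.1646

Step 3 — cumulative fraction after k components = (λ_1 + ... + λ_k) / Σ λ:
  k = 1: 43/79 = 0.5443
  k = 2: (43 + 23)/79 = 66/79 = 0.8354
  k = 3: (43 + 23 + 13)/79 = 79/79 = 1

Summary (fraction, with percent):

explained: PC1 0.5443 (54.43%), PC2 0.2911 (29.11%), PC3 0.1646 (16.46%);  cumulative: 0.5443, 0.8354, 1


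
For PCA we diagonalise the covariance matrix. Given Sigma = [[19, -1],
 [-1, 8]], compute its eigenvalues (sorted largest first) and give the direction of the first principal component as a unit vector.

Step 1 — characteristic polynomial of 2×2 Sigma:
  det(Sigma - λI) = λ² - trace · λ + det = 0.
  trace = 19 + 8 = 27, det = 19·8 - (-1)² = 151.
Step 2 — discriminant:
  Δ = trace² - 4·det = 729 - 604 = 125.
Step 3 — eigenvalues:
  λ = (trace ± √Δ)/2 = (27 ± 11.1803)/2,
  λ_1 = 19.0902,  λ_2 = 7.9098.

Step 4 — unit eigenvector for λ_1: solve (Sigma - λ_1 I)v = 0. First row:
  (19 - 19.0902)·v_x + (-1)·v_y = 0, i.e. (-0.0902)·v_x + (-1)·v_y = 0,
  so v ∝ (b, λ_1 - a) = (-1, 0.0902); multiply by -1 so the first entry is positive: u = (1, -0.0902).
  ||u|| = √((1)² + (-0.0902)²) = √(1.0081) ≈ 1.0041,
  v_1 = u/||u|| ≈ (0.996, -0.0898) (||v_1|| = 1).

λ_1 = 19.0902,  λ_2 = 7.9098;  v_1 ≈ (0.996, -0.0898)


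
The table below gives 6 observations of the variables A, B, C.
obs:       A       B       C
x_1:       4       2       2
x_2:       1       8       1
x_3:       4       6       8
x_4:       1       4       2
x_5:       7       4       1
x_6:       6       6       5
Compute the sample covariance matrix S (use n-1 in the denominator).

Step 1 — column means:
  mean(A) = (4 + 1 + 4 + 1 + 7 + 6) / 6 = 23/6 = 3.8333
  mean(B) = (2 + 8 + 6 + 4 + 4 + 6) / 6 = 30/6 = 5
  mean(C) = (2 + 1 + 8 + 2 + 1 + 5) / 6 = 19/6 = 3.1667

Step 2 — sample covariance S[i,j] = (1/(n-1)) · Σ_k (x_{k,i} - mean_i) · (x_{k,j} - mean_j), with n-1 = 5.
  S[A,A] = ((0.1667)·(0.1667) + (-2.8333)·(-2.8333) + (0.1667)·(0.1667) + (-2.8333)·(-2.8333) + (3.1667)·(3.1667) + (2.1667)·(2.1667)) / 5 = 30.8333/5 = 6.1667
  S[A,B] = ((0.1667)·(-3) + (-2.8333)·(3) + (0.1667)·(1) + (-2.8333)·(-1) + (3.1667)·(-1) + (2.1667)·(1)) / 5 = -7/5 = -1.4
  S[A,C] = ((0.1667)·(-1.1667) + (-2.8333)·(-2.1667) + (0.1667)·(4.8333) + (-2.8333)·(-1.1667) + (3.1667)·(-2.1667) + (2.1667)·(1.8333)) / 5 = 7.1667/5 = 1.4333
  S[B,B] = ((-3)·(-3) + (3)·(3) + (1)·(1) + (-1)·(-1) + (-1)·(-1) + (1)·(1)) / 5 = 22/5 = 4.4
  S[B,C] = ((-3)·(-1.1667) + (3)·(-2.1667) + (1)·(4.8333) + (-1)·(-1.1667) + (-1)·(-2.1667) + (1)·(1.8333)) / 5 = 7/5 = 1.4
  S[C,C] = ((-1.1667)·(-1.1667) + (-2.1667)·(-2.1667) + (4.8333)·(4.8333) + (-1.1667)·(-1.1667) + (-2.1667)·(-2.1667) + (1.8333)·(1.8333)) / 5 = 38.8333/5 = 7.7667

S is symmetric (S[j,i] = S[i,j]). Assembling:

S = [[6.1667, -1.4, 1.4333],
 [-1.4, 4.4, 1.4],
 [1.4333, 1.4, 7.7667]]


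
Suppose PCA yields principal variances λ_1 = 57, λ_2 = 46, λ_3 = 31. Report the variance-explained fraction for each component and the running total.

Step 1 — total variance = trace(Sigma) = Σ λ_i = 57 + 46 + 31 = 134.

Step 2 — fraction explained by component i = λ_i / Σ λ:
  PC1: 57/134 = 0.4254
  PC2: 46/134 = 0.3433
  PC3: 31/134 = 0.2313

Step 3 — cumulative fraction after k components = (λ_1 + ... + λ_k) / Σ λ:
  k = 1: 57/134 = 0.4254
  k = 2: (57 + 46)/134 = 103/134 = 0.7687
  k = 3: (57 + 46 + 31)/134 = 134/134 = 1

Summary (fraction, with percent):

explained: PC1 0.4254 (42.54%), PC2 0.3433 (34.33%), PC3 0.2313 (23.13%);  cumulative: 0.4254, 0.7687, 1


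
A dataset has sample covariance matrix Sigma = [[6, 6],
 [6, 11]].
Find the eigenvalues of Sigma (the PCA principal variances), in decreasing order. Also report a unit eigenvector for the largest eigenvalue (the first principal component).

Step 1 — characteristic polynomial of 2×2 Sigma:
  det(Sigma - λI) = λ² - trace · λ + det = 0.
  trace = 6 + 11 = 17, det = 6·11 - (6)² = 30.
Step 2 — discriminant:
  Δ = trace² - 4·det = 289 - 120 = 169.
Step 3 — eigenvalues:
  λ = (trace ± √Δ)/2 = (17 ± 13)/2,
  λ_1 = 15,  λ_2 = 2.

Step 4 — unit eigenvector for λ_1: solve (Sigma - λ_1 I)v = 0. First row:
  (6 - 15)·v_x + (6)·v_y = 0, i.e. (-9)·v_x + (6)·v_y = 0,
  so v ∝ (b, λ_1 - a) = (6, 9) = u.
  ||u|| = √((6)² + (9)²) = √(117) ≈ 10.8167,
  v_1 = u/||u|| ≈ (0.5547, 0.8321) (||v_1|| = 1).

λ_1 = 15,  λ_2 = 2;  v_1 ≈ (0.5547, 0.8321)


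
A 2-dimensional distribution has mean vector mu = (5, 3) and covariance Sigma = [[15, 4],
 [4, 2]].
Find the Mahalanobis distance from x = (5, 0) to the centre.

Step 1 — centre the observation: (x - mu) = (0, -3).

Step 2 — invert Sigma. det(Sigma) = 15·2 - (4)² = 14.
  Sigma^{-1} = (1/det) · [[d, -b], [-b, a]] = [[0.1429, -0.2857],
 [-0.2857, 1.0714]].

Step 3 — form the quadratic (x - mu)^T · Sigma^{-1} · (x - mu):
  Sigma^{-1} · (x - mu) = (0.8571, -3.2143).
  (x - mu)^T · [Sigma^{-1} · (x - mu)] = (0)·(0.8571) + (-3)·(-3.2143) = 9.6429.

Step 4 — take square root: d = √(9.6429) ≈ 3.1053.

d(x, mu) = √(9.6429) ≈ 3.1053


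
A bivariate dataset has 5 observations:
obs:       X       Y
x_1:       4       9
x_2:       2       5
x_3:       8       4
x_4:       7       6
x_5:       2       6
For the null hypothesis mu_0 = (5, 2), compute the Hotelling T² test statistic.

Step 1 — sample mean vector:
  mean(X) = (4 + 2 + 8 + 7 + 2) / 5 = 23/5 = 4.6
  mean(Y) = (9 + 5 + 4 + 6 + 6) / 5 = 30/5 = 6
  x̄ = (4.6, 6),  deviation x̄ - mu_0 = (4.6, 6) - (5, 2) = (-0.4, 4).

Step 2 — sample covariance matrix, S[i,j] = (1/(n-1)) · Σ_k (x_{k,i} - mean_i) · (x_{k,j} - mean_j), divisor n-1 = 4:
  S[X,X] = ((-0.6)·(-0.6) + (-2.6)·(-2.6) + (3.4)·(3.4) + (2.4)·(2.4) + (-2.6)·(-2.6)) / 4 = 31.2/4 = 7.8
  S[X,Y] = ((-0.6)·(3) + (-2.6)·(-1) + (3.4)·(-2) + (2.4)·(0) + (-2.6)·(0)) / 4 = -6/4 = -1.5
  S[Y,Y] = ((3)·(3) + (-1)·(-1) + (-2)·(-2) + (0)·(0) + (0)·(0)) / 4 = 14/4 = 3.5
  S = [[7.8, -1.5],
 [-1.5, 3.5]].

Step 3 — invert S. det(S) = 7.8·3.5 - (-1.5)² = 25.05.
  S^{-1} = (1/det) · [[d, -b], [-b, a]] = [[0.1397, 0.0599],
 [0.0599, 0.3114]].

Step 4 — quadratic form (x̄ - mu_0)^T · S^{-1} · (x̄ - mu_0):
  S^{-1} · (x̄ - mu_0) = (0.1836, 1.2216),
  (x̄ - mu_0)^T · [...] = (-0.4)·(0.1836) + (4)·(1.2216) = 4.8128.

Step 5 — scale by n: T² = 5 · 4.8128 = 24.0639.

T² ≈ 24.0639


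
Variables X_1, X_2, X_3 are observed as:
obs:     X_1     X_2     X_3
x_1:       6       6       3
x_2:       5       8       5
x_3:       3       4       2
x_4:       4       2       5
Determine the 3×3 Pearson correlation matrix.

Step 1 — column means:
  mean(X_1) = (6 + 5 + 3 + 4) / 4 = 18/4 = 4.5
  mean(X_2) = (6 + 8 + 4 + 2) / 4 = 20/4 = 5
  mean(X_3) = (3 + 5 + 2 + 5) / 4 = 15/4 = 3.75

Step 2 — sample variances and covariances s[i,j] = (1/(n-1)) · Σ_k (x_{k,i} - mean_i) · (x_{k,j} - mean_j), with n-1 = 3:
  s[X_1,X_1] = ((1.5)·(1.5) + (0.5)·(0.5) + (-1.5)·(-1.5) + (-0.5)·(-0.5)) / 3 = 5/3 = 1.6667
  s[X_1,X_2] = ((1.5)·(1) + (0.5)·(3) + (-1.5)·(-1) + (-0.5)·(-3)) / 3 = 6/3 = 2
  s[X_1,X_3] = ((1.5)·(-0.75) + (0.5)·(1.25) + (-1.5)·(-1.75) + (-0.5)·(1.25)) / 3 = 1.5/3 = 0.5
  s[X_2,X_2] = ((1)·(1) + (3)·(3) + (-1)·(-1) + (-3)·(-3)) / 3 = 20/3 = 6.6667
  s[X_2,X_3] = ((1)·(-0.75) + (3)·(1.25) + (-1)·(-1.75) + (-3)·(1.25)) / 3 = 1/3 = 0.3333
  s[X_3,X_3] = ((-0.75)·(-0.75) + (1.25)·(1.25) + (-1.75)·(-1.75) + (1.25)·(1.25)) / 3 = 6.75/3 = 2.25
  Sample standard deviations s_i = √(s[i,i]):
  s(X_1) = √(1.6667) = 1.291
  s(X_2) = √(6.6667) = 2.582
  s(X_3) = √(2.25) = 1.5

Step 3 — r_{ij} = s_{ij} / (s_i · s_j):
  r[X_1,X_1] = 1 (diagonal).
  r[X_1,X_2] = 2 / (1.291 · 2.582) = 2 / 3.3333 = 0.6
  r[X_1,X_3] = 0.5 / (1.291 · 1.5) = 0.5 / 1.9365 = 0.2582
  r[X_2,X_2] = 1 (diagonal).
  r[X_2,X_3] = 0.3333 / (2.582 · 1.5) = 0.3333 / 3.873 = 0.0861
  r[X_3,X_3] = 1 (diagonal).

R is symmetric with unit diagonal. Assembling:

R = [[1, 0.6, 0.2582],
 [0.6, 1, 0.0861],
 [0.2582, 0.0861, 1]]


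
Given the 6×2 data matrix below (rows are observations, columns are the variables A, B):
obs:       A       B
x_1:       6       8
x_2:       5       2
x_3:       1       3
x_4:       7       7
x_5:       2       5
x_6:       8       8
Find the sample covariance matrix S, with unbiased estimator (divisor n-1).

Step 1 — column means:
  mean(A) = (6 + 5 + 1 + 7 + 2 + 8) / 6 = 29/6 = 4.8333
  mean(B) = (8 + 2 + 3 + 7 + 5 + 8) / 6 = 33/6 = 5.5

Step 2 — sample covariance S[i,j] = (1/(n-1)) · Σ_k (x_{k,i} - mean_i) · (x_{k,j} - mean_j), with n-1 = 5.
  S[A,A] = ((1.1667)·(1.1667) + (0.1667)·(0.1667) + (-3.8333)·(-3.8333) + (2.1667)·(2.1667) + (-2.8333)·(-2.8333) + (3.1667)·(3.1667)) / 5 = 38.8333/5 = 7.7667
  S[A,B] = ((1.1667)·(2.5) + (0.1667)·(-3.5) + (-3.8333)·(-2.5) + (2.1667)·(1.5) + (-2.8333)·(-0.5) + (3.1667)·(2.5)) / 5 = 24.5/5 = 4.9
  S[B,B] = ((2.5)·(2.5) + (-3.5)·(-3.5) + (-2.5)·(-2.5) + (1.5)·(1.5) + (-0.5)·(-0.5) + (2.5)·(2.5)) / 5 = 33.5/5 = 6.7

S is symmetric (S[j,i] = S[i,j]). Assembling:

S = [[7.7667, 4.9],
 [4.9, 6.7]]


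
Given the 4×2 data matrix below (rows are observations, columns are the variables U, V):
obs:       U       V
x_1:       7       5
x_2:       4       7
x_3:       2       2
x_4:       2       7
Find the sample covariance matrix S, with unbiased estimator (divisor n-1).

Step 1 — column means:
  mean(U) = (7 + 4 + 2 + 2) / 4 = 15/4 = 3.75
  mean(V) = (5 + 7 + 2 + 7) / 4 = 21/4 = 5.25

Step 2 — sample covariance S[i,j] = (1/(n-1)) · Σ_k (x_{k,i} - mean_i) · (x_{k,j} - mean_j), with n-1 = 3.
  S[U,U] = ((3.25)·(3.25) + (0.25)·(0.25) + (-1.75)·(-1.75) + (-1.75)·(-1.75)) / 3 = 16.75/3 = 5.5833
  S[U,V] = ((3.25)·(-0.25) + (0.25)·(1.75) + (-1.75)·(-3.25) + (-1.75)·(1.75)) / 3 = 2.25/3 = 0.75
  S[V,V] = ((-0.25)·(-0.25) + (1.75)·(1.75) + (-3.25)·(-3.25) + (1.75)·(1.75)) / 3 = 16.75/3 = 5.5833

S is symmetric (S[j,i] = S[i,j]). Assembling:

S = [[5.5833, 0.75],
 [0.75, 5.5833]]


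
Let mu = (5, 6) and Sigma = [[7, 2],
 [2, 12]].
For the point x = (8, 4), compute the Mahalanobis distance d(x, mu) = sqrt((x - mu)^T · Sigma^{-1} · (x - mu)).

Step 1 — centre the observation: (x - mu) = (3, -2).

Step 2 — invert Sigma. det(Sigma) = 7·12 - (2)² = 80.
  Sigma^{-1} = (1/det) · [[d, -b], [-b, a]] = [[0.15, -0.025],
 [-0.025, 0.0875]].

Step 3 — form the quadratic (x - mu)^T · Sigma^{-1} · (x - mu):
  Sigma^{-1} · (x - mu) = (0.5, -0.25).
  (x - mu)^T · [Sigma^{-1} · (x - mu)] = (3)·(0.5) + (-2)·(-0.25) = 2.

Step 4 — take square root: d = √(2) ≈ 1.4142.

d(x, mu) = √(2) ≈ 1.4142


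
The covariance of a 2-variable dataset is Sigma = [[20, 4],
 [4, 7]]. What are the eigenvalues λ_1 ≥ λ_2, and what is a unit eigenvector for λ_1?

Step 1 — characteristic polynomial of 2×2 Sigma:
  det(Sigma - λI) = λ² - trace · λ + det = 0.
  trace = 20 + 7 = 27, det = 20·7 - (4)² = 124.
Step 2 — discriminant:
  Δ = trace² - 4·det = 729 - 496 = 233.
Step 3 — eigenvalues:
  λ = (trace ± √Δ)/2 = (27 ± 15.2643)/2,
  λ_1 = 21.1322,  λ_2 = 5.8678.

Step 4 — unit eigenvector for λ_1: solve (Sigma - λ_1 I)v = 0. First row:
  (20 - 21.1322)·v_x + (4)·v_y = 0, i.e. (-1.1322)·v_x + (4)·v_y = 0,
  so v ∝ (b, λ_1 - a) = (4, 1.1322) = u.
  ||u|| = √((4)² + (1.1322)²) = √(17.2818) ≈ 4.1571,
  v_1 = u/||u|| ≈ (0.9622, 0.2723) (||v_1|| = 1).

λ_1 = 21.1322,  λ_2 = 5.8678;  v_1 ≈ (0.9622, 0.2723)


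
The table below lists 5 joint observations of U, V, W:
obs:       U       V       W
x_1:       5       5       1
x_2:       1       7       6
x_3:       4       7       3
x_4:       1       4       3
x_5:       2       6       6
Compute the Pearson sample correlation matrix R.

Step 1 — column means:
  mean(U) = (5 + 1 + 4 + 1 + 2) / 5 = 13/5 = 2.6
  mean(V) = (5 + 7 + 7 + 4 + 6) / 5 = 29/5 = 5.8
  mean(W) = (1 + 6 + 3 + 3 + 6) / 5 = 19/5 = 3.8

Step 2 — sample variances and covariances s[i,j] = (1/(n-1)) · Σ_k (x_{k,i} - mean_i) · (x_{k,j} - mean_j), with n-1 = 4:
  s[U,U] = ((2.4)·(2.4) + (-1.6)·(-1.6) + (1.4)·(1.4) + (-1.6)·(-1.6) + (-0.6)·(-0.6)) / 4 = 13.2/4 = 3.3
  s[U,V] = ((2.4)·(-0.8) + (-1.6)·(1.2) + (1.4)·(1.2) + (-1.6)·(-1.8) + (-0.6)·(0.2)) / 4 = 0.6/4 = 0.15
  s[U,W] = ((2.4)·(-2.8) + (-1.6)·(2.2) + (1.4)·(-0.8) + (-1.6)·(-0.8) + (-0.6)·(2.2)) / 4 = -11.4/4 = -2.85
  s[V,V] = ((-0.8)·(-0.8) + (1.2)·(1.2) + (1.2)·(1.2) + (-1.8)·(-1.8) + (0.2)·(0.2)) / 4 = 6.8/4 = 1.7
  s[V,W] = ((-0.8)·(-2.8) + (1.2)·(2.2) + (1.2)·(-0.8) + (-1.8)·(-0.8) + (0.2)·(2.2)) / 4 = 5.8/4 = 1.45
  s[W,W] = ((-2.8)·(-2.8) + (2.2)·(2.2) + (-0.8)·(-0.8) + (-0.8)·(-0.8) + (2.2)·(2.2)) / 4 = 18.8/4 = 4.7
  Sample standard deviations s_i = √(s[i,i]):
  s(U) = √(3.3) = 1.8166
  s(V) = √(1.7) = 1.3038
  s(W) = √(4.7) = 2.1679

Step 3 — r_{ij} = s_{ij} / (s_i · s_j):
  r[U,U] = 1 (diagonal).
  r[U,V] = 0.15 / (1.8166 · 1.3038) = 0.15 / 2.3685 = 0.0633
  r[U,W] = -2.85 / (1.8166 · 2.1679) = -2.85 / 3.9383 = -0.7237
  r[V,V] = 1 (diagonal).
  r[V,W] = 1.45 / (1.3038 · 2.1679) = 1.45 / 2.8267 = 0.513
  r[W,W] = 1 (diagonal).

R is symmetric with unit diagonal. Assembling:

R = [[1, 0.0633, -0.7237],
 [0.0633, 1, 0.513],
 [-0.7237, 0.513, 1]]


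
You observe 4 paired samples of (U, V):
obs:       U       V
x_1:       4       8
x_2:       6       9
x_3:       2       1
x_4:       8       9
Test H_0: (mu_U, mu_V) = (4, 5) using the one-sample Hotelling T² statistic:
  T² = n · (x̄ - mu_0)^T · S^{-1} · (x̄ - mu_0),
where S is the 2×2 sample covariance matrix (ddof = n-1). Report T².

Step 1 — sample mean vector:
  mean(U) = (4 + 6 + 2 + 8) / 4 = 20/4 = 5
  mean(V) = (8 + 9 + 1 + 9) / 4 = 27/4 = 6.75
  x̄ = (5, 6.75),  deviation x̄ - mu_0 = (5, 6.75) - (4, 5) = (1, 1.75).

Step 2 — sample covariance matrix, S[i,j] = (1/(n-1)) · Σ_k (x_{k,i} - mean_i) · (x_{k,j} - mean_j), divisor n-1 = 3:
  S[U,U] = ((-1)·(-1) + (1)·(1) + (-3)·(-3) + (3)·(3)) / 3 = 20/3 = 6.6667
  S[U,V] = ((-1)·(1.25) + (1)·(2.25) + (-3)·(-5.75) + (3)·(2.25)) / 3 = 25/3 = 8.3333
  S[V,V] = ((1.25)·(1.25) + (2.25)·(2.25) + (-5.75)·(-5.75) + (2.25)·(2.25)) / 3 = 44.75/3 = 14.9167
  S = [[6.6667, 8.3333],
 [8.3333, 14.9167]].

Step 3 — invert S. det(S) = 6.6667·14.9167 - (8.3333)² = 30.
  S^{-1} = (1/det) · [[d, -b], [-b, a]] = [[0.4972, -0.2778],
 [-0.2778, 0.2222]].

Step 4 — quadratic form (x̄ - mu_0)^T · S^{-1} · (x̄ - mu_0):
  S^{-1} · (x̄ - mu_0) = (0.0111, 0.1111),
  (x̄ - mu_0)^T · [...] = (1)·(0.0111) + (1.75)·(0.1111) = 0.2056.

Step 5 — scale by n: T² = 4 · 0.2056 = 0.8222.

T² ≈ 0.8222


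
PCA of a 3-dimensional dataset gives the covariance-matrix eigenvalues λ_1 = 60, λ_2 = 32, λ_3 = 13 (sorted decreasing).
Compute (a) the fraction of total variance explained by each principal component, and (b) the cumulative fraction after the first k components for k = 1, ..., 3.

Step 1 — total variance = trace(Sigma) = Σ λ_i = 60 + 32 + 13 = 105.

Step 2 — fraction explained by component i = λ_i / Σ λ:
  PC1: 60/105 = 0.5714
  PC2: 32/105 = 0.3048
  PC3: 13/105 = 0.1238

Step 3 — cumulative fraction after k components = (λ_1 + ... + λ_k) / Σ λ:
  k = 1: 60/105 = 0.5714
  k = 2: (60 + 32)/105 = 92/105 = 0.8762
  k = 3: (60 + 32 + 13)/105 = 105/105 = 1

Summary (fraction, with percent):

explained: PC1 0.5714 (57.14%), PC2 0.3048 (30.48%), PC3 0.1238 (12.38%);  cumulative: 0.5714, 0.8762, 1


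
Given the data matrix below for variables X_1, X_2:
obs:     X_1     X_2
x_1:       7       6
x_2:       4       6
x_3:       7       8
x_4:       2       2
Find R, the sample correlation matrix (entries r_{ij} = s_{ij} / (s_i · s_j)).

Step 1 — column means:
  mean(X_1) = (7 + 4 + 7 + 2) / 4 = 20/4 = 5
  mean(X_2) = (6 + 6 + 8 + 2) / 4 = 22/4 = 5.5

Step 2 — sample variances and covariances s[i,j] = (1/(n-1)) · Σ_k (x_{k,i} - mean_i) · (x_{k,j} - mean_j), with n-1 = 3:
  s[X_1,X_1] = ((2)·(2) + (-1)·(-1) + (2)·(2) + (-3)·(-3)) / 3 = 18/3 = 6
  s[X_1,X_2] = ((2)·(0.5) + (-1)·(0.5) + (2)·(2.5) + (-3)·(-3.5)) / 3 = 16/3 = 5.3333
  s[X_2,X_2] = ((0.5)·(0.5) + (0.5)·(0.5) + (2.5)·(2.5) + (-3.5)·(-3.5)) / 3 = 19/3 = 6.3333
  Sample standard deviations s_i = √(s[i,i]):
  s(X_1) = √(6) = 2.4495
  s(X_2) = √(6.3333) = 2.5166

Step 3 — r_{ij} = s_{ij} / (s_i · s_j):
  r[X_1,X_1] = 1 (diagonal).
  r[X_1,X_2] = 5.3333 / (2.4495 · 2.5166) = 5.3333 / 6.1644 = 0.8652
  r[X_2,X_2] = 1 (diagonal).

R is symmetric with unit diagonal. Assembling:

R = [[1, 0.8652],
 [0.8652, 1]]
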